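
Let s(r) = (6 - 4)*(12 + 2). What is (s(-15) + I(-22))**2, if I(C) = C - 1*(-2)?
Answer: 64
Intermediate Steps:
I(C) = 2 + C (I(C) = C + 2 = 2 + C)
s(r) = 28 (s(r) = 2*14 = 28)
(s(-15) + I(-22))**2 = (28 + (2 - 22))**2 = (28 - 20)**2 = 8**2 = 64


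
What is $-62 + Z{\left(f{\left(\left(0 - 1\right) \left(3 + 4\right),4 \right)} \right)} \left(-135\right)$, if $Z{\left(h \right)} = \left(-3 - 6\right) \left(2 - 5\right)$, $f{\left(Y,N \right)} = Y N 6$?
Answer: $-3707$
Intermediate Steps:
$f{\left(Y,N \right)} = 6 N Y$ ($f{\left(Y,N \right)} = N Y 6 = 6 N Y$)
$Z{\left(h \right)} = 27$ ($Z{\left(h \right)} = \left(-9\right) \left(-3\right) = 27$)
$-62 + Z{\left(f{\left(\left(0 - 1\right) \left(3 + 4\right),4 \right)} \right)} \left(-135\right) = -62 + 27 \left(-135\right) = -62 - 3645 = -3707$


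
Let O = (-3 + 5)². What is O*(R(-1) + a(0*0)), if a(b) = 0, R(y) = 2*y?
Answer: -8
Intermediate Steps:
O = 4 (O = 2² = 4)
O*(R(-1) + a(0*0)) = 4*(2*(-1) + 0) = 4*(-2 + 0) = 4*(-2) = -8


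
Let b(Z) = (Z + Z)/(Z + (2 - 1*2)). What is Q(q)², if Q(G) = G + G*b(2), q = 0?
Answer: 0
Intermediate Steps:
b(Z) = 2 (b(Z) = (2*Z)/(Z + (2 - 2)) = (2*Z)/(Z + 0) = (2*Z)/Z = 2)
Q(G) = 3*G (Q(G) = G + G*2 = G + 2*G = 3*G)
Q(q)² = (3*0)² = 0² = 0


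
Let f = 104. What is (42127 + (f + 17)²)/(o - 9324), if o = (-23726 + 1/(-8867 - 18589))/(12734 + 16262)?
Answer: -45193809543168/7423619998081 ≈ -6.0878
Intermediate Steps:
o = -651421057/796114176 (o = (-23726 + 1/(-27456))/28996 = (-23726 - 1/27456)*(1/28996) = -651421057/27456*1/28996 = -651421057/796114176 ≈ -0.81825)
(42127 + (f + 17)²)/(o - 9324) = (42127 + (104 + 17)²)/(-651421057/796114176 - 9324) = (42127 + 121²)/(-7423619998081/796114176) = (42127 + 14641)*(-796114176/7423619998081) = 56768*(-796114176/7423619998081) = -45193809543168/7423619998081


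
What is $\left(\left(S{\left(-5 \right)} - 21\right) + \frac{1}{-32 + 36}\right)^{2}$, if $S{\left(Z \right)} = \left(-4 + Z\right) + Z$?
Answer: $\frac{19321}{16} \approx 1207.6$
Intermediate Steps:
$S{\left(Z \right)} = -4 + 2 Z$
$\left(\left(S{\left(-5 \right)} - 21\right) + \frac{1}{-32 + 36}\right)^{2} = \left(\left(\left(-4 + 2 \left(-5\right)\right) - 21\right) + \frac{1}{-32 + 36}\right)^{2} = \left(\left(\left(-4 - 10\right) - 21\right) + \frac{1}{4}\right)^{2} = \left(\left(-14 - 21\right) + \frac{1}{4}\right)^{2} = \left(-35 + \frac{1}{4}\right)^{2} = \left(- \frac{139}{4}\right)^{2} = \frac{19321}{16}$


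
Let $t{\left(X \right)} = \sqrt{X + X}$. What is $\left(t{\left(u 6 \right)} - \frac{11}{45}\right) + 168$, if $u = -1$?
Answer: $\frac{7549}{45} + 2 i \sqrt{3} \approx 167.76 + 3.4641 i$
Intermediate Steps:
$t{\left(X \right)} = \sqrt{2} \sqrt{X}$ ($t{\left(X \right)} = \sqrt{2 X} = \sqrt{2} \sqrt{X}$)
$\left(t{\left(u 6 \right)} - \frac{11}{45}\right) + 168 = \left(\sqrt{2} \sqrt{\left(-1\right) 6} - \frac{11}{45}\right) + 168 = \left(\sqrt{2} \sqrt{-6} - \frac{11}{45}\right) + 168 = \left(\sqrt{2} i \sqrt{6} - \frac{11}{45}\right) + 168 = \left(2 i \sqrt{3} - \frac{11}{45}\right) + 168 = \left(- \frac{11}{45} + 2 i \sqrt{3}\right) + 168 = \frac{7549}{45} + 2 i \sqrt{3}$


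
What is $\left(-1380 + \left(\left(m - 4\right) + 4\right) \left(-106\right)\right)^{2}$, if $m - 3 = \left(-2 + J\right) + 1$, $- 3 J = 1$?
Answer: $\frac{21808900}{9} \approx 2.4232 \cdot 10^{6}$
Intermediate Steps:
$J = - \frac{1}{3}$ ($J = \left(- \frac{1}{3}\right) 1 = - \frac{1}{3} \approx -0.33333$)
$m = \frac{5}{3}$ ($m = 3 + \left(\left(-2 - \frac{1}{3}\right) + 1\right) = 3 + \left(- \frac{7}{3} + 1\right) = 3 - \frac{4}{3} = \frac{5}{3} \approx 1.6667$)
$\left(-1380 + \left(\left(m - 4\right) + 4\right) \left(-106\right)\right)^{2} = \left(-1380 + \left(\left(\frac{5}{3} - 4\right) + 4\right) \left(-106\right)\right)^{2} = \left(-1380 + \left(- \frac{7}{3} + 4\right) \left(-106\right)\right)^{2} = \left(-1380 + \frac{5}{3} \left(-106\right)\right)^{2} = \left(-1380 - \frac{530}{3}\right)^{2} = \left(- \frac{4670}{3}\right)^{2} = \frac{21808900}{9}$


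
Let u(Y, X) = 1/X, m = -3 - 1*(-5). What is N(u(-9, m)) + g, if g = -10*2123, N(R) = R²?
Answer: -84919/4 ≈ -21230.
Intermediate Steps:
m = 2 (m = -3 + 5 = 2)
g = -21230
N(u(-9, m)) + g = (1/2)² - 21230 = (½)² - 21230 = ¼ - 21230 = -84919/4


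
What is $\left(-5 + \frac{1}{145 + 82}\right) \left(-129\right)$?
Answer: $\frac{146286}{227} \approx 644.43$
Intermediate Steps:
$\left(-5 + \frac{1}{145 + 82}\right) \left(-129\right) = \left(-5 + \frac{1}{227}\right) \left(-129\right) = \left(- \frac{1134}{227}\right) \left(-129\right) = \frac{146286}{227}$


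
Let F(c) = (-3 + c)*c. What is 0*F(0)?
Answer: 0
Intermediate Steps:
F(c) = c*(-3 + c)
0*F(0) = 0*(0*(-3 + 0)) = 0*(0*(-3)) = 0*0 = 0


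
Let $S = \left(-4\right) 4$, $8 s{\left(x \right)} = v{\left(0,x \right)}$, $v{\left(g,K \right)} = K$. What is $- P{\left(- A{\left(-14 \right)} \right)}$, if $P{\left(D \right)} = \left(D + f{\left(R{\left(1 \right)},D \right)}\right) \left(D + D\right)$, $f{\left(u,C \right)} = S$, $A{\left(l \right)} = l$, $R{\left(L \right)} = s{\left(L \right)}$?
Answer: $56$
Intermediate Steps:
$s{\left(x \right)} = \frac{x}{8}$
$R{\left(L \right)} = \frac{L}{8}$
$S = -16$
$f{\left(u,C \right)} = -16$
$P{\left(D \right)} = 2 D \left(-16 + D\right)$ ($P{\left(D \right)} = \left(D - 16\right) \left(D + D\right) = \left(-16 + D\right) 2 D = 2 D \left(-16 + D\right)$)
$- P{\left(- A{\left(-14 \right)} \right)} = - 2 \left(\left(-1\right) \left(-14\right)\right) \left(-16 - -14\right) = - 2 \cdot 14 \left(-16 + 14\right) = - 2 \cdot 14 \left(-2\right) = \left(-1\right) \left(-56\right) = 56$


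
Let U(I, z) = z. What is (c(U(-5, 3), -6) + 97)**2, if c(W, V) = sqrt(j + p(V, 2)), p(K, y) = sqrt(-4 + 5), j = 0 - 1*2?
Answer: (97 + I)**2 ≈ 9408.0 + 194.0*I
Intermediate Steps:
j = -2 (j = 0 - 2 = -2)
p(K, y) = 1 (p(K, y) = sqrt(1) = 1)
c(W, V) = I (c(W, V) = sqrt(-2 + 1) = sqrt(-1) = I)
(c(U(-5, 3), -6) + 97)**2 = (I + 97)**2 = (97 + I)**2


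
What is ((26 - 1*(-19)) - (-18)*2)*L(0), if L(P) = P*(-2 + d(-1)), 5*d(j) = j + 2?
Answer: 0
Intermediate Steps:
d(j) = ⅖ + j/5 (d(j) = (j + 2)/5 = (2 + j)/5 = ⅖ + j/5)
L(P) = -9*P/5 (L(P) = P*(-2 + (⅖ + (⅕)*(-1))) = P*(-2 + (⅖ - ⅕)) = P*(-2 + ⅕) = P*(-9/5) = -9*P/5)
((26 - 1*(-19)) - (-18)*2)*L(0) = ((26 - 1*(-19)) - (-18)*2)*(-9/5*0) = ((26 + 19) - 6*(-6))*0 = (45 + 36)*0 = 81*0 = 0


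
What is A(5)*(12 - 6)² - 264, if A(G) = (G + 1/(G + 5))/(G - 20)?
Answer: -6906/25 ≈ -276.24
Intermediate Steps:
A(G) = (G + 1/(5 + G))/(-20 + G)
A(5)*(12 - 6)² - 264 = ((1 + 5² + 5*5)/(-100 + 5² - 15*5))*(12 - 6)² - 264 = ((1 + 25 + 25)/(-100 + 25 - 75))*6² - 264 = (51/(-150))*36 - 264 = -1/150*51*36 - 264 = -17/50*36 - 264 = -306/25 - 264 = -6906/25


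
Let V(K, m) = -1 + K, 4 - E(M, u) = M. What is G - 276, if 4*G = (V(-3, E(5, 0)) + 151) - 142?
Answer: -1099/4 ≈ -274.75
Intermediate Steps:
E(M, u) = 4 - M
G = 5/4 (G = (((-1 - 3) + 151) - 142)/4 = ((-4 + 151) - 142)/4 = (147 - 142)/4 = (1/4)*5 = 5/4 ≈ 1.2500)
G - 276 = 5/4 - 276 = -1099/4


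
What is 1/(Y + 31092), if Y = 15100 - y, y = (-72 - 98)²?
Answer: 1/17292 ≈ 5.7830e-5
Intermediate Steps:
y = 28900 (y = (-170)² = 28900)
Y = -13800 (Y = 15100 - 1*28900 = 15100 - 28900 = -13800)
1/(Y + 31092) = 1/(-13800 + 31092) = 1/17292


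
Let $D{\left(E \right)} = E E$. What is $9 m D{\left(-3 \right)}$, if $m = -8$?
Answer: $-648$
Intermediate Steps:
$D{\left(E \right)} = E^{2}$
$9 m D{\left(-3 \right)} = 9 \left(-8\right) \left(-3\right)^{2} = \left(-72\right) 9 = -648$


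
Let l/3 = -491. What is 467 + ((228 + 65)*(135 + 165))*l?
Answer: -129476233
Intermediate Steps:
l = -1473 (l = 3*(-491) = -1473)
467 + ((228 + 65)*(135 + 165))*l = 467 + ((228 + 65)*(135 + 165))*(-1473) = 467 + (293*300)*(-1473) = 467 + 87900*(-1473) = 467 - 129476700 = -129476233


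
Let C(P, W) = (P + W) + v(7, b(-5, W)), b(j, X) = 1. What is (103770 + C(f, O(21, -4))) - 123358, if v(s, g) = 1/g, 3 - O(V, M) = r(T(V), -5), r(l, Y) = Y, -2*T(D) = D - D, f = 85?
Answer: -19494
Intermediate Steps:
T(D) = 0 (T(D) = -(D - D)/2 = -½*0 = 0)
O(V, M) = 8 (O(V, M) = 3 - 1*(-5) = 3 + 5 = 8)
C(P, W) = 1 + P + W (C(P, W) = (P + W) + 1/1 = (P + W) + 1 = 1 + P + W)
(103770 + C(f, O(21, -4))) - 123358 = (103770 + (1 + 85 + 8)) - 123358 = (103770 + 94) - 123358 = 103864 - 123358 = -19494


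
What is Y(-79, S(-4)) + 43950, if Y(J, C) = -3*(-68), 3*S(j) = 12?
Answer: 44154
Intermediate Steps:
S(j) = 4 (S(j) = (1/3)*12 = 4)
Y(J, C) = 204
Y(-79, S(-4)) + 43950 = 204 + 43950 = 44154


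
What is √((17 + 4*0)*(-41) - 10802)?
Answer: I*√11499 ≈ 107.23*I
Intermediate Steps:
√((17 + 4*0)*(-41) - 10802) = √((17 + 0)*(-41) - 10802) = √(17*(-41) - 10802) = √(-697 - 10802) = √(-11499) = I*√11499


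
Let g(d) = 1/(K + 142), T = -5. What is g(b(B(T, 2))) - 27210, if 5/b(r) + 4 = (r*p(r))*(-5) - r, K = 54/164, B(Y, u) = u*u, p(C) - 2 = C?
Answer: -317567828/11671 ≈ -27210.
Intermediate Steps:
p(C) = 2 + C
B(Y, u) = u²
K = 27/82 (K = 54*(1/164) = 27/82 ≈ 0.32927)
b(r) = 5/(-4 - r - 5*r*(2 + r)) (b(r) = 5/(-4 + ((r*(2 + r))*(-5) - r)) = 5/(-4 + (-5*r*(2 + r) - r)) = 5/(-4 + (-r - 5*r*(2 + r))) = 5/(-4 - r - 5*r*(2 + r)))
g(d) = 82/11671 (g(d) = 1/(27/82 + 142) = 1/(11671/82) = 82/11671)
g(b(B(T, 2))) - 27210 = 82/11671 - 27210 = -317567828/11671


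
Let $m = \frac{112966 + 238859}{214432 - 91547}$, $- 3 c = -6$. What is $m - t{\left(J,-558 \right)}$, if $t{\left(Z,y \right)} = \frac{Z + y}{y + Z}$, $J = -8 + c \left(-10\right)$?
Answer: $\frac{45788}{24577} \approx 1.863$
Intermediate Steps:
$c = 2$ ($c = \left(- \frac{1}{3}\right) \left(-6\right) = 2$)
$J = -28$ ($J = -8 + 2 \left(-10\right) = -8 - 20 = -28$)
$t{\left(Z,y \right)} = 1$ ($t{\left(Z,y \right)} = \frac{Z + y}{Z + y} = 1$)
$m = \frac{70365}{24577}$ ($m = \frac{351825}{122885} = 351825 \cdot \frac{1}{122885} = \frac{70365}{24577} \approx 2.863$)
$m - t{\left(J,-558 \right)} = \frac{70365}{24577} - 1 = \frac{45788}{24577}$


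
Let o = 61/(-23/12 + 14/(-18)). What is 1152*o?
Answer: -2529792/97 ≈ -26080.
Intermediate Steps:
o = -2196/97 (o = 61/(-23*1/12 + 14*(-1/18)) = 61/(-23/12 - 7/9) = 61/(-97/36) = 61*(-36/97) = -2196/97 ≈ -22.639)
1152*o = 1152*(-2196/97) = -2529792/97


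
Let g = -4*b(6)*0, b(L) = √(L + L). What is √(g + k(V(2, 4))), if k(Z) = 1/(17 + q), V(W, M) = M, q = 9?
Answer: √26/26 ≈ 0.19612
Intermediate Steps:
b(L) = √2*√L (b(L) = √(2*L) = √2*√L)
g = 0 (g = -4*√2*√6*0 = -8*√3*0 = 0)
k(Z) = 1/26 (k(Z) = 1/(17 + 9) = 1/26)
√(g + k(V(2, 4))) = √(0 + 1/26) = √(1/26) = √26/26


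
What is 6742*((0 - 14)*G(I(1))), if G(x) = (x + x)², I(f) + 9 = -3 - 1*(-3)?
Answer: -30581712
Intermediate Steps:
I(f) = -9 (I(f) = -9 + (-3 - 1*(-3)) = -9 + (-3 + 3) = -9 + 0 = -9)
G(x) = 4*x² (G(x) = (2*x)² = 4*x²)
6742*((0 - 14)*G(I(1))) = 6742*((0 - 14)*(4*(-9)²)) = 6742*(-56*81) = 6742*(-14*324) = 6742*(-4536) = -30581712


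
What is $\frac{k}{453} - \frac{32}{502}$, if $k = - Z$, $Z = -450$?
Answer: $\frac{35234}{37901} \approx 0.92963$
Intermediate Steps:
$k = 450$ ($k = \left(-1\right) \left(-450\right) = 450$)
$\frac{k}{453} - \frac{32}{502} = \frac{450}{453} - \frac{32}{502} = 450 \cdot \frac{1}{453} - \frac{16}{251} = \frac{150}{151} - \frac{16}{251} = \frac{35234}{37901}$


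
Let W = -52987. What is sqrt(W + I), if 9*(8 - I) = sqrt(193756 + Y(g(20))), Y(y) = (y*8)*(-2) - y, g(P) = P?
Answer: sqrt(-476811 - 2*sqrt(48354))/3 ≈ 230.28*I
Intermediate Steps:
Y(y) = -17*y (Y(y) = (8*y)*(-2) - y = -16*y - y = -17*y)
I = 8 - 2*sqrt(48354)/9 (I = 8 - sqrt(193756 - 17*20)/9 = 8 - sqrt(193756 - 340)/9 = 8 - 2*sqrt(48354)/9 ≈ -40.866)
sqrt(W + I) = sqrt(-52987 + (8 - 2*sqrt(48354)/9)) = sqrt(-52979 - 2*sqrt(48354)/9)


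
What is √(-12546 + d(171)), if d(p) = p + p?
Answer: 6*I*√339 ≈ 110.47*I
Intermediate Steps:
d(p) = 2*p
√(-12546 + d(171)) = √(-12546 + 2*171) = √(-12546 + 342) = √(-12204) = 6*I*√339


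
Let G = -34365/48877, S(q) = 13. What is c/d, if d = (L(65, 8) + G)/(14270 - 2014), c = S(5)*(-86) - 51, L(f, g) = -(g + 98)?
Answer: 700273682528/5215327 ≈ 1.3427e+5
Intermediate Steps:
L(f, g) = -98 - g (L(f, g) = -(98 + g) = -98 - g)
G = -34365/48877 (G = -34365*1/48877 = -34365/48877 ≈ -0.70309)
c = -1169 (c = 13*(-86) - 51 = -1118 - 51 = -1169)
d = -5215327/599036512 (d = ((-98 - 1*8) - 34365/48877)/(14270 - 2014) = ((-98 - 8) - 34365/48877)/12256 = (-106 - 34365/48877)*(1/12256) = -5215327/48877*1/12256 = -5215327/599036512 ≈ -0.0087062)
c/d = -1169/(-5215327/599036512) = -1169*(-599036512/5215327) = 700273682528/5215327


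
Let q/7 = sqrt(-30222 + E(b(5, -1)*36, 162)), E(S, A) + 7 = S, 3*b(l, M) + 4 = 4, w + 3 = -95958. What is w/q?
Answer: 95961*I*sqrt(30229)/211603 ≈ 78.847*I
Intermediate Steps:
w = -95961 (w = -3 - 95958 = -95961)
b(l, M) = 0 (b(l, M) = -4/3 + (1/3)*4 = -4/3 + 4/3 = 0)
E(S, A) = -7 + S
q = 7*I*sqrt(30229) (q = 7*sqrt(-30222 + (-7 + 0*36)) = 7*sqrt(-30222 + (-7 + 0)) = 7*sqrt(-30222 - 7) = 7*sqrt(-30229) = 7*(I*sqrt(30229)) = 7*I*sqrt(30229) ≈ 1217.1*I)
w/q = -95961*(-I*sqrt(30229)/211603) = -(-95961)*I*sqrt(30229)/211603 = 95961*I*sqrt(30229)/211603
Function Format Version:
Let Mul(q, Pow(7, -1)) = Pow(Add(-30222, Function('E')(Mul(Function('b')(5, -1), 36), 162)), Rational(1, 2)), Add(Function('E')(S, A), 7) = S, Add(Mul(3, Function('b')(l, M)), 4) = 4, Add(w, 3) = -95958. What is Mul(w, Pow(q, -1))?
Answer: Mul(Rational(95961, 211603), I, Pow(30229, Rational(1, 2))) ≈ Mul(78.847, I)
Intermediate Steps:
w = -95961 (w = Add(-3, -95958) = -95961)
Function('b')(l, M) = 0 (Function('b')(l, M) = Add(Rational(-4, 3), Mul(Rational(1, 3), 4)) = Add(Rational(-4, 3), Rational(4, 3)) = 0)
Function('E')(S, A) = Add(-7, S)
q = Mul(7, I, Pow(30229, Rational(1, 2))) (q = Mul(7, Pow(Add(-30222, Add(-7, Mul(0, 36))), Rational(1, 2))) = Mul(7, Pow(Add(-30222, Add(-7, 0)), Rational(1, 2))) = Mul(7, Pow(Add(-30222, -7), Rational(1, 2))) = Mul(7, Pow(-30229, Rational(1, 2))) = Mul(7, Mul(I, Pow(30229, Rational(1, 2)))) = Mul(7, I, Pow(30229, Rational(1, 2))) ≈ Mul(1217.1, I))
Mul(w, Pow(q, -1)) = Mul(-95961, Pow(Mul(7, I, Pow(30229, Rational(1, 2))), -1)) = Mul(-95961, Mul(Rational(-1, 211603), I, Pow(30229, Rational(1, 2)))) = Mul(Rational(95961, 211603), I, Pow(30229, Rational(1, 2)))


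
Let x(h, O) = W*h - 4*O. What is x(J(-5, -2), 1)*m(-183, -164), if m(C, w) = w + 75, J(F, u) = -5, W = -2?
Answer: -534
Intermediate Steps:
m(C, w) = 75 + w
x(h, O) = -4*O - 2*h (x(h, O) = -2*h - 4*O = -4*O - 2*h)
x(J(-5, -2), 1)*m(-183, -164) = (-4*1 - 2*(-5))*(75 - 164) = (-4 + 10)*(-89) = 6*(-89) = -534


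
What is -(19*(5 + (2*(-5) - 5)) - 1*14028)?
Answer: 14218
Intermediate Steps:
-(19*(5 + (2*(-5) - 5)) - 1*14028) = -(19*(5 + (-10 - 5)) - 14028) = -(19*(5 - 15) - 14028) = -(19*(-10) - 14028) = -(-190 - 14028) = -1*(-14218) = 14218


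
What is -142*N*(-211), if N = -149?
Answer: -4464338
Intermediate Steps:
-142*N*(-211) = -142*(-149)*(-211) = 21158*(-211) = -4464338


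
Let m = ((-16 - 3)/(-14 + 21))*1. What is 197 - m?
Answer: 1398/7 ≈ 199.71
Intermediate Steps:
m = -19/7 (m = -19/7*1 = -19/7 ≈ -2.7143)
197 - m = 197 - 1*(-19/7) = 197 + 19/7 = 1398/7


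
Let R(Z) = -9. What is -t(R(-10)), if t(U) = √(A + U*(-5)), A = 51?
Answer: -4*√6 ≈ -9.7980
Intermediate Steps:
t(U) = √(51 - 5*U) (t(U) = √(51 + U*(-5)) = √(51 - 5*U))
-t(R(-10)) = -√(51 - 5*(-9)) = -√(51 + 45) = -√96 = -4*√6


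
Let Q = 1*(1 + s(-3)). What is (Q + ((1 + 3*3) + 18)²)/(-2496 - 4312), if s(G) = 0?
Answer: -785/6808 ≈ -0.11531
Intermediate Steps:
Q = 1 (Q = 1*(1 + 0) = 1*1 = 1)
(Q + ((1 + 3*3) + 18)²)/(-2496 - 4312) = (1 + ((1 + 3*3) + 18)²)/(-2496 - 4312) = (1 + ((1 + 9) + 18)²)/(-6808) = (1 + (10 + 18)²)*(-1/6808) = (1 + 28²)*(-1/6808) = (1 + 784)*(-1/6808) = 785*(-1/6808) = -785/6808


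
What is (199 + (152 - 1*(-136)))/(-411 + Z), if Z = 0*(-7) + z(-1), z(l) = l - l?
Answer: -487/411 ≈ -1.1849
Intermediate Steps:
z(l) = 0
Z = 0 (Z = 0*(-7) + 0 = 0 + 0 = 0)
(199 + (152 - 1*(-136)))/(-411 + Z) = (199 + (152 - 1*(-136)))/(-411 + 0) = (199 + (152 + 136))/(-411) = (199 + 288)*(-1/411) = 487*(-1/411) = -487/411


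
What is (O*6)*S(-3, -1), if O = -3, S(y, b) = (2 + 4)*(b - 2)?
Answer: 324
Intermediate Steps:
S(y, b) = -12 + 6*b (S(y, b) = 6*(-2 + b) = -12 + 6*b)
(O*6)*S(-3, -1) = (-3*6)*(-12 + 6*(-1)) = -18*(-12 - 6) = -18*(-18) = 324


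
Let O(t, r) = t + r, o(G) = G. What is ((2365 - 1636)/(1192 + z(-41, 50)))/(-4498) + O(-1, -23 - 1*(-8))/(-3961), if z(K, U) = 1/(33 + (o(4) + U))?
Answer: 7212222937/1847668221490 ≈ 0.0039034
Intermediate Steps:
z(K, U) = 1/(37 + U) (z(K, U) = 1/(33 + (4 + U)) = 1/(37 + U))
O(t, r) = r + t
((2365 - 1636)/(1192 + z(-41, 50)))/(-4498) + O(-1, -23 - 1*(-8))/(-3961) = ((2365 - 1636)/(1192 + 1/(37 + 50)))/(-4498) + ((-23 - 1*(-8)) - 1)/(-3961) = (729/(1192 + 1/87))*(-1/4498) + ((-23 + 8) - 1)*(-1/3961) = (729/(1192 + 1/87))*(-1/4498) + (-15 - 1)*(-1/3961) = (729/(103705/87))*(-1/4498) - 16*(-1/3961) = (729*(87/103705))*(-1/4498) + 16/3961 = (63423/103705)*(-1/4498) + 16/3961 = -63423/466465090 + 16/3961 = 7212222937/1847668221490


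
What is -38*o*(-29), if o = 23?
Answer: 25346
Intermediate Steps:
-38*o*(-29) = -38*23*(-29) = -874*(-29) = 25346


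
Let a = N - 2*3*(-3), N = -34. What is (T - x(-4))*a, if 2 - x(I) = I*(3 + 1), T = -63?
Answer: 1296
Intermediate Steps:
x(I) = 2 - 4*I (x(I) = 2 - I*(3 + 1) = 2 - I*4 = 2 - 4*I)
a = -16 (a = -34 - 2*3*(-3) = -34 - 6*(-3) = -34 + 18 = -16)
(T - x(-4))*a = (-63 - (2 - 4*(-4)))*(-16) = (-63 - (2 + 16))*(-16) = (-63 - 1*18)*(-16) = (-63 - 18)*(-16) = -81*(-16) = 1296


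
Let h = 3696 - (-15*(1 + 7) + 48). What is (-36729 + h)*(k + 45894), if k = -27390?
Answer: -609910344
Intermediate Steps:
h = 3768 (h = 3696 - (-15*8 + 48) = 3696 - (-120 + 48) = 3696 - 1*(-72) = 3696 + 72 = 3768)
(-36729 + h)*(k + 45894) = (-36729 + 3768)*(-27390 + 45894) = -32961*18504 = -609910344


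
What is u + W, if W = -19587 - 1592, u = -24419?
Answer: -45598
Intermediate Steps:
W = -21179
u + W = -24419 - 21179 = -45598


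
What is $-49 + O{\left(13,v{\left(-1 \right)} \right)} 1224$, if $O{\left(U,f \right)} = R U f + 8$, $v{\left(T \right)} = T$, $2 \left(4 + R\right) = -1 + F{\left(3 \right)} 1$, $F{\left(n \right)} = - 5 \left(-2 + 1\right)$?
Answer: $41567$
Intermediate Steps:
$F{\left(n \right)} = 5$ ($F{\left(n \right)} = \left(-5\right) \left(-1\right) = 5$)
$R = -2$ ($R = -4 + \frac{-1 + 5 \cdot 1}{2} = -4 + \frac{-1 + 5}{2} = -4 + \frac{1}{2} \cdot 4 = -4 + 2 = -2$)
$O{\left(U,f \right)} = 8 - 2 U f$ ($O{\left(U,f \right)} = - 2 U f + 8 = 8 - 2 U f$)
$-49 + O{\left(13,v{\left(-1 \right)} \right)} 1224 = -49 + \left(8 - 26 \left(-1\right)\right) 1224 = -49 + \left(8 + 26\right) 1224 = -49 + 34 \cdot 1224 = -49 + 41616 = 41567$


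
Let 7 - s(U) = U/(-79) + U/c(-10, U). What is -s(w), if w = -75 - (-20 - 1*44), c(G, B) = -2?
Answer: -215/158 ≈ -1.3608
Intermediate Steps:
w = -11 (w = -75 - (-20 - 44) = -75 - 1*(-64) = -75 + 64 = -11)
s(U) = 7 + 81*U/158 (s(U) = 7 - (U/(-79) + U/(-2)) = 7 - (U*(-1/79) + U*(-1/2)) = 7 - (-U/79 - U/2) = 7 - (-81)*U/158 = 7 + 81*U/158)
-s(w) = -(7 + (81/158)*(-11)) = -(7 - 891/158) = -1*215/158 = -215/158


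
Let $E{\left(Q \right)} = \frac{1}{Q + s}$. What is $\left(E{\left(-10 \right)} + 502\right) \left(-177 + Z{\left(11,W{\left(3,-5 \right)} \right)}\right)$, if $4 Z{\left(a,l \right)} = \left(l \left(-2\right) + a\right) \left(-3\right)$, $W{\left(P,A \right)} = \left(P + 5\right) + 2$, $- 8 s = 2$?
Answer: $- \frac{7006809}{82} \approx -85449.0$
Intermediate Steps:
$s = - \frac{1}{4}$ ($s = \left(- \frac{1}{8}\right) 2 = - \frac{1}{4} \approx -0.25$)
$W{\left(P,A \right)} = 7 + P$ ($W{\left(P,A \right)} = \left(5 + P\right) + 2 = 7 + P$)
$Z{\left(a,l \right)} = - \frac{3 a}{4} + \frac{3 l}{2}$ ($Z{\left(a,l \right)} = \frac{\left(l \left(-2\right) + a\right) \left(-3\right)}{4} = \frac{\left(- 2 l + a\right) \left(-3\right)}{4} = \frac{\left(a - 2 l\right) \left(-3\right)}{4} = \frac{- 3 a + 6 l}{4} = - \frac{3 a}{4} + \frac{3 l}{2}$)
$E{\left(Q \right)} = \frac{1}{- \frac{1}{4} + Q}$ ($E{\left(Q \right)} = \frac{1}{Q - \frac{1}{4}} = \frac{1}{- \frac{1}{4} + Q}$)
$\left(E{\left(-10 \right)} + 502\right) \left(-177 + Z{\left(11,W{\left(3,-5 \right)} \right)}\right) = \left(\frac{4}{-1 + 4 \left(-10\right)} + 502\right) \left(-177 + \left(\left(- \frac{3}{4}\right) 11 + \frac{3 \left(7 + 3\right)}{2}\right)\right) = \left(\frac{4}{-1 - 40} + 502\right) \left(-177 + \left(- \frac{33}{4} + \frac{3}{2} \cdot 10\right)\right) = \left(\frac{4}{-41} + 502\right) \left(-177 + \left(- \frac{33}{4} + 15\right)\right) = \left(4 \left(- \frac{1}{41}\right) + 502\right) \left(-177 + \frac{27}{4}\right) = \left(- \frac{4}{41} + 502\right) \left(- \frac{681}{4}\right) = \frac{20578}{41} \left(- \frac{681}{4}\right) = - \frac{7006809}{82}$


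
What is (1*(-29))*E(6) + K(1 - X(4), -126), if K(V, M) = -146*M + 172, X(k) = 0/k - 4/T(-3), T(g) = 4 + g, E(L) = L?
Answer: 18394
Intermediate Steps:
X(k) = -4 (X(k) = 0/k - 4/(4 - 3) = 0 - 4/1 = 0 - 4*1 = 0 - 4 = -4)
K(V, M) = 172 - 146*M
(1*(-29))*E(6) + K(1 - X(4), -126) = (1*(-29))*6 + (172 - 146*(-126)) = -29*6 + (172 + 18396) = -174 + 18568 = 18394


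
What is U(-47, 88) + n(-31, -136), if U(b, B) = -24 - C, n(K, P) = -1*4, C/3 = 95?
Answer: -313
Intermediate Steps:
C = 285 (C = 3*95 = 285)
n(K, P) = -4
U(b, B) = -309 (U(b, B) = -24 - 1*285 = -24 - 285 = -309)
U(-47, 88) + n(-31, -136) = -309 - 4 = -313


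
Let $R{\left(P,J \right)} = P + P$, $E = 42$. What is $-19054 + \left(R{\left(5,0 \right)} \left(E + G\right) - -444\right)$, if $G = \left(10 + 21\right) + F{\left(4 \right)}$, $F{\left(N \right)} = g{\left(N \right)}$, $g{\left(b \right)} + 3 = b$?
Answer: $-17870$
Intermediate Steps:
$g{\left(b \right)} = -3 + b$
$F{\left(N \right)} = -3 + N$
$G = 32$ ($G = \left(10 + 21\right) + \left(-3 + 4\right) = 31 + 1 = 32$)
$R{\left(P,J \right)} = 2 P$
$-19054 + \left(R{\left(5,0 \right)} \left(E + G\right) - -444\right) = -19054 - \left(-444 - 2 \cdot 5 \left(42 + 32\right)\right) = -19054 + \left(10 \cdot 74 + 444\right) = -19054 + \left(740 + 444\right) = -19054 + 1184 = -17870$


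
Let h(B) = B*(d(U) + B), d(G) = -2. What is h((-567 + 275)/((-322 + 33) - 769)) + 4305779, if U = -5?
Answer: 1204933367987/279841 ≈ 4.3058e+6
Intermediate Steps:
h(B) = B*(-2 + B)
h((-567 + 275)/((-322 + 33) - 769)) + 4305779 = ((-567 + 275)/((-322 + 33) - 769))*(-2 + (-567 + 275)/((-322 + 33) - 769)) + 4305779 = (-292/(-289 - 769))*(-2 - 292/(-289 - 769)) + 4305779 = (-292/(-1058))*(-2 - 292/(-1058)) + 4305779 = (-292*(-1/1058))*(-2 - 292*(-1/1058)) + 4305779 = 146*(-2 + 146/529)/529 + 4305779 = (146/529)*(-912/529) + 4305779 = -133152/279841 + 4305779 = 1204933367987/279841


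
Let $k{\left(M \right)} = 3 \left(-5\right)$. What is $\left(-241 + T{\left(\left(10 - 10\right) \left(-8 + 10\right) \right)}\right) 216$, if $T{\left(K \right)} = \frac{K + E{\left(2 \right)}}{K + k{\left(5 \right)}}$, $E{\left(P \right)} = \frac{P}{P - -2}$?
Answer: $- \frac{260316}{5} \approx -52063.0$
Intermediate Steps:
$k{\left(M \right)} = -15$
$E{\left(P \right)} = \frac{P}{2 + P}$ ($E{\left(P \right)} = \frac{P}{P + 2} = \frac{P}{2 + P}$)
$T{\left(K \right)} = \frac{\frac{1}{2} + K}{-15 + K}$ ($T{\left(K \right)} = \frac{K + \frac{2}{2 + 2}}{K - 15} = \frac{K + \frac{2}{4}}{-15 + K} = \frac{K + 2 \cdot \frac{1}{4}}{-15 + K} = \frac{K + \frac{1}{2}}{-15 + K} = \frac{\frac{1}{2} + K}{-15 + K}$)
$\left(-241 + T{\left(\left(10 - 10\right) \left(-8 + 10\right) \right)}\right) 216 = \left(-241 + \frac{\frac{1}{2} + \left(10 - 10\right) \left(-8 + 10\right)}{-15 + \left(10 - 10\right) \left(-8 + 10\right)}\right) 216 = \left(-241 + \frac{\frac{1}{2} + 0 \cdot 2}{-15 + 0 \cdot 2}\right) 216 = \left(-241 + \frac{\frac{1}{2} + 0}{-15 + 0}\right) 216 = \left(-241 + \frac{1}{-15} \cdot \frac{1}{2}\right) 216 = \left(-241 - \frac{1}{30}\right) 216 = \left(- \frac{7231}{30}\right) 216 = - \frac{260316}{5}$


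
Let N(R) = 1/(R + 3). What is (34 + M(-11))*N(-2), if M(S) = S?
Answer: 23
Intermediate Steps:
N(R) = 1/(3 + R)
(34 + M(-11))*N(-2) = (34 - 11)/(3 - 2) = 23/1 = 23*1 = 23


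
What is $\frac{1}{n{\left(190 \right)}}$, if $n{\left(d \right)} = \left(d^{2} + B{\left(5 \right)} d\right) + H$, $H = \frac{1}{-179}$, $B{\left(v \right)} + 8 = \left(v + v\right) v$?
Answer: $\frac{179}{7890319} \approx 2.2686 \cdot 10^{-5}$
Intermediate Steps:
$B{\left(v \right)} = -8 + 2 v^{2}$ ($B{\left(v \right)} = -8 + \left(v + v\right) v = -8 + 2 v v = -8 + 2 v^{2}$)
$H = - \frac{1}{179} \approx -0.0055866$
$n{\left(d \right)} = - \frac{1}{179} + d^{2} + 42 d$ ($n{\left(d \right)} = \left(d^{2} + \left(-8 + 2 \cdot 5^{2}\right) d\right) - \frac{1}{179} = \left(d^{2} + \left(-8 + 2 \cdot 25\right) d\right) - \frac{1}{179} = \left(d^{2} + \left(-8 + 50\right) d\right) - \frac{1}{179} = \left(d^{2} + 42 d\right) - \frac{1}{179} = - \frac{1}{179} + d^{2} + 42 d$)
$\frac{1}{n{\left(190 \right)}} = \frac{1}{- \frac{1}{179} + 190^{2} + 42 \cdot 190} = \frac{1}{- \frac{1}{179} + 36100 + 7980} = \frac{1}{\frac{7890319}{179}} = \frac{179}{7890319}$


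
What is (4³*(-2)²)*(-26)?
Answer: -6656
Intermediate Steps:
(4³*(-2)²)*(-26) = (64*4)*(-26) = 256*(-26) = -6656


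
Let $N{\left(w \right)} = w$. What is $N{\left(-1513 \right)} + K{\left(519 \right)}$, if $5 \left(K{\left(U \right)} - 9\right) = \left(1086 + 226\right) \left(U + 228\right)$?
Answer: $\frac{972544}{5} \approx 1.9451 \cdot 10^{5}$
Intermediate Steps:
$K{\left(U \right)} = \frac{299181}{5} + \frac{1312 U}{5}$ ($K{\left(U \right)} = 9 + \frac{\left(1086 + 226\right) \left(U + 228\right)}{5} = 9 + \frac{1312 \left(228 + U\right)}{5} = 9 + \frac{299136 + 1312 U}{5} = 9 + \left(\frac{299136}{5} + \frac{1312 U}{5}\right) = \frac{299181}{5} + \frac{1312 U}{5}$)
$N{\left(-1513 \right)} + K{\left(519 \right)} = -1513 + \left(\frac{299181}{5} + \frac{1312}{5} \cdot 519\right) = -1513 + \left(\frac{299181}{5} + \frac{680928}{5}\right) = -1513 + \frac{980109}{5} = \frac{972544}{5}$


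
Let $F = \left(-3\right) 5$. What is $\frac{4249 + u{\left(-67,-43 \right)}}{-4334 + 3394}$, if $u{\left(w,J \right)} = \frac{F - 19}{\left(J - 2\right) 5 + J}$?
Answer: $- \frac{569383}{125960} \approx -4.5203$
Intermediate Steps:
$F = -15$
$u{\left(w,J \right)} = - \frac{34}{-10 + 6 J}$ ($u{\left(w,J \right)} = \frac{-15 - 19}{\left(J - 2\right) 5 + J} = - \frac{34}{\left(-2 + J\right) 5 + J} = - \frac{34}{\left(-10 + 5 J\right) + J} = - \frac{34}{-10 + 6 J}$)
$\frac{4249 + u{\left(-67,-43 \right)}}{-4334 + 3394} = \frac{4249 - \frac{17}{-5 + 3 \left(-43\right)}}{-4334 + 3394} = \frac{4249 - \frac{17}{-5 - 129}}{-940} = \left(4249 - \frac{17}{-134}\right) \left(- \frac{1}{940}\right) = \left(4249 - - \frac{17}{134}\right) \left(- \frac{1}{940}\right) = \left(4249 + \frac{17}{134}\right) \left(- \frac{1}{940}\right) = \frac{569383}{134} \left(- \frac{1}{940}\right) = - \frac{569383}{125960}$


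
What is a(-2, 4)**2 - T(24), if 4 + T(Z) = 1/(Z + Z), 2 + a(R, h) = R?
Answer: 959/48 ≈ 19.979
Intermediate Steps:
a(R, h) = -2 + R
T(Z) = -4 + 1/(2*Z) (T(Z) = -4 + 1/(Z + Z) = -4 + 1/(2*Z))
a(-2, 4)**2 - T(24) = (-2 - 2)**2 - (-4 + (1/2)/24) = (-4)**2 - (-4 + (1/2)*(1/24)) = 16 - (-4 + 1/48) = 16 - 1*(-191/48) = 16 + 191/48 = 959/48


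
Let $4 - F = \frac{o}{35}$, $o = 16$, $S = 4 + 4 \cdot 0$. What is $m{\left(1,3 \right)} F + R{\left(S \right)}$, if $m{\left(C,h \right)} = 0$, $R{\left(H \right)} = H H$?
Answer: $16$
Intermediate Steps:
$S = 4$ ($S = 4 + 0 = 4$)
$R{\left(H \right)} = H^{2}$
$F = \frac{124}{35}$ ($F = 4 - \frac{16}{35} = \frac{124}{35} \approx 3.5429$)
$m{\left(1,3 \right)} F + R{\left(S \right)} = 0 \cdot \frac{124}{35} + 4^{2} = 0 + 16 = 16$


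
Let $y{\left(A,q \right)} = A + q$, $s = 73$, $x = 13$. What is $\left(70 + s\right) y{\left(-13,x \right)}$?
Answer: $0$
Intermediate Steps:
$\left(70 + s\right) y{\left(-13,x \right)} = \left(70 + 73\right) \left(-13 + 13\right) = 143 \cdot 0 = 0$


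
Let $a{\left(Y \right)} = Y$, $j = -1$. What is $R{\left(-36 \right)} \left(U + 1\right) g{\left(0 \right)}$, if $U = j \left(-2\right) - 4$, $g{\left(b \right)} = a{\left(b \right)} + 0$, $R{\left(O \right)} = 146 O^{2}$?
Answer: $0$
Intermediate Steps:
$g{\left(b \right)} = b$ ($g{\left(b \right)} = b + 0 = b$)
$U = -2$ ($U = \left(-1\right) \left(-2\right) - 4 = 2 - 4 = -2$)
$R{\left(-36 \right)} \left(U + 1\right) g{\left(0 \right)} = 146 \left(-36\right)^{2} \left(-2 + 1\right) 0 = 146 \cdot 1296 \left(\left(-1\right) 0\right) = 189216 \cdot 0 = 0$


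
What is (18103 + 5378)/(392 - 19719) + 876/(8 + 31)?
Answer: 5338231/251251 ≈ 21.247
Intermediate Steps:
(18103 + 5378)/(392 - 19719) + 876/(8 + 31) = 23481/(-19327) + 876/39 = 23481*(-1/19327) + 876*(1/39) = -23481/19327 + 292/13 = 5338231/251251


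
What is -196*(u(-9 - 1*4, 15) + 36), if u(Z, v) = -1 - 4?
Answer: -6076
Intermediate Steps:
u(Z, v) = -5
-196*(u(-9 - 1*4, 15) + 36) = -196*(-5 + 36) = -196*31 = -6076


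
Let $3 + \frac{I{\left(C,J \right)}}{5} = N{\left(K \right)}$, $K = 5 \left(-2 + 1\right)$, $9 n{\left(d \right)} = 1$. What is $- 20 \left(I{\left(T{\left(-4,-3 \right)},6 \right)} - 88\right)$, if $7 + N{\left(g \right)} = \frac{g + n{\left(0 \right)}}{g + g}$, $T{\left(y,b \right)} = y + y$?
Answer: $\frac{24400}{9} \approx 2711.1$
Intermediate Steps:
$n{\left(d \right)} = \frac{1}{9}$ ($n{\left(d \right)} = \frac{1}{9} \cdot 1 = \frac{1}{9}$)
$T{\left(y,b \right)} = 2 y$
$K = -5$ ($K = 5 \left(-1\right) = -5$)
$N{\left(g \right)} = -7 + \frac{\frac{1}{9} + g}{2 g}$ ($N{\left(g \right)} = -7 + \frac{g + \frac{1}{9}}{g + g} = -7 + \frac{\frac{1}{9} + g}{2 g}$)
$I{\left(C,J \right)} = - \frac{428}{9}$ ($I{\left(C,J \right)} = -15 + 5 \frac{1 - -585}{18 \left(-5\right)} = -15 + 5 \cdot \frac{1}{18} \left(- \frac{1}{5}\right) \left(1 + 585\right) = -15 + 5 \cdot \frac{1}{18} \left(- \frac{1}{5}\right) 586 = -15 + 5 \left(- \frac{293}{45}\right) = -15 - \frac{293}{9} = - \frac{428}{9}$)
$- 20 \left(I{\left(T{\left(-4,-3 \right)},6 \right)} - 88\right) = - 20 \left(- \frac{428}{9} - 88\right) = \left(-20\right) \left(- \frac{1220}{9}\right) = \frac{24400}{9}$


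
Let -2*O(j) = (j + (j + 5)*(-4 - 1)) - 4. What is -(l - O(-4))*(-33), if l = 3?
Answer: -231/2 ≈ -115.50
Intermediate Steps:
O(j) = 29/2 + 2*j (O(j) = -((j + (j + 5)*(-4 - 1)) - 4)/2 = -((j + (5 + j)*(-5)) - 4)/2 = -((j + (-25 - 5*j)) - 4)/2 = -((-25 - 4*j) - 4)/2 = -(-29 - 4*j)/2 = 29/2 + 2*j)
-(l - O(-4))*(-33) = -(3 - (29/2 + 2*(-4)))*(-33) = -(3 - (29/2 - 8))*(-33) = -(3 - 1*13/2)*(-33) = -(3 - 13/2)*(-33) = -1*(-7/2)*(-33) = (7/2)*(-33) = -231/2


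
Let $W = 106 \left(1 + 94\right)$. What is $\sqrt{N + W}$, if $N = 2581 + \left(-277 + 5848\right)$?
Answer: $\sqrt{18222} \approx 134.99$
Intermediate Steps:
$N = 8152$ ($N = 2581 + 5571 = 8152$)
$W = 10070$ ($W = 106 \cdot 95 = 10070$)
$\sqrt{N + W} = \sqrt{8152 + 10070} = \sqrt{18222}$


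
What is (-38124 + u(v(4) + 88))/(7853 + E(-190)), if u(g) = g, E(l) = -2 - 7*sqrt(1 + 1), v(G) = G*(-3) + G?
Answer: -298683444/61638103 - 266308*sqrt(2)/61638103 ≈ -4.8519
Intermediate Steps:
v(G) = -2*G (v(G) = -3*G + G = -2*G)
E(l) = -2 - 7*sqrt(2)
(-38124 + u(v(4) + 88))/(7853 + E(-190)) = (-38124 + (-2*4 + 88))/(7853 + (-2 - 7*sqrt(2))) = (-38124 + (-8 + 88))/(7851 - 7*sqrt(2)) = (-38124 + 80)/(7851 - 7*sqrt(2)) = -38044/(7851 - 7*sqrt(2))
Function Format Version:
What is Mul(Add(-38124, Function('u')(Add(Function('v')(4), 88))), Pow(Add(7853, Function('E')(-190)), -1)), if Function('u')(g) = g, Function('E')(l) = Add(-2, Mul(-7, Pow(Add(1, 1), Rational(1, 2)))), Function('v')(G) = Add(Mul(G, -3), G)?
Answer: Add(Rational(-298683444, 61638103), Mul(Rational(-266308, 61638103), Pow(2, Rational(1, 2)))) ≈ -4.8519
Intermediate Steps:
Function('v')(G) = Mul(-2, G) (Function('v')(G) = Add(Mul(-3, G), G) = Mul(-2, G))
Function('E')(l) = Add(-2, Mul(-7, Pow(2, Rational(1, 2))))
Mul(Add(-38124, Function('u')(Add(Function('v')(4), 88))), Pow(Add(7853, Function('E')(-190)), -1)) = Mul(Add(-38124, Add(Mul(-2, 4), 88)), Pow(Add(7853, Add(-2, Mul(-7, Pow(2, Rational(1, 2))))), -1)) = Mul(Add(-38124, Add(-8, 88)), Pow(Add(7851, Mul(-7, Pow(2, Rational(1, 2)))), -1)) = Mul(Add(-38124, 80), Pow(Add(7851, Mul(-7, Pow(2, Rational(1, 2)))), -1)) = Mul(-38044, Pow(Add(7851, Mul(-7, Pow(2, Rational(1, 2)))), -1))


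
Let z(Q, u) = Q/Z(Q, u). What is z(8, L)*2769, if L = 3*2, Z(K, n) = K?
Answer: 2769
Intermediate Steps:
L = 6
z(Q, u) = 1 (z(Q, u) = Q/Q = 1)
z(8, L)*2769 = 1*2769 = 2769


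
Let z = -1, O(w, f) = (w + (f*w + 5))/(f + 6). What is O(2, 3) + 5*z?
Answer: -32/9 ≈ -3.5556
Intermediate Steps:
O(w, f) = (5 + w + f*w)/(6 + f) (O(w, f) = (w + (5 + f*w))/(6 + f) = (5 + w + f*w)/(6 + f))
O(2, 3) + 5*z = (5 + 2 + 3*2)/(6 + 3) + 5*(-1) = (5 + 2 + 6)/9 - 5 = (⅑)*13 - 5 = 13/9 - 5 = -32/9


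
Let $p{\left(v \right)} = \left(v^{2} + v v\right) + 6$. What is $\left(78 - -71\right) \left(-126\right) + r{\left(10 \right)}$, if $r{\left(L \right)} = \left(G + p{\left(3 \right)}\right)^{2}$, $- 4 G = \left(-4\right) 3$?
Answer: $-18045$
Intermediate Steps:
$p{\left(v \right)} = 6 + 2 v^{2}$ ($p{\left(v \right)} = \left(v^{2} + v^{2}\right) + 6 = 2 v^{2} + 6 = 6 + 2 v^{2}$)
$G = 3$ ($G = - \frac{\left(-4\right) 3}{4} = \left(- \frac{1}{4}\right) \left(-12\right) = 3$)
$r{\left(L \right)} = 729$ ($r{\left(L \right)} = \left(3 + \left(6 + 2 \cdot 3^{2}\right)\right)^{2} = \left(3 + \left(6 + 2 \cdot 9\right)\right)^{2} = \left(3 + \left(6 + 18\right)\right)^{2} = \left(3 + 24\right)^{2} = 27^{2} = 729$)
$\left(78 - -71\right) \left(-126\right) + r{\left(10 \right)} = \left(78 - -71\right) \left(-126\right) + 729 = \left(78 + 71\right) \left(-126\right) + 729 = 149 \left(-126\right) + 729 = -18774 + 729 = -18045$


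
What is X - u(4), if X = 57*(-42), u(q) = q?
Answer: -2398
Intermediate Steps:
X = -2394
X - u(4) = -2394 - 1*4 = -2394 - 4 = -2398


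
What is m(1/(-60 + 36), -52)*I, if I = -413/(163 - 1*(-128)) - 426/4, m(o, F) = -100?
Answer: 3140450/291 ≈ 10792.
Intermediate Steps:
I = -62809/582 (I = -413/(163 + 128) - 426*¼ = -413/291 - 213/2 = -62809/582 ≈ -107.92)
m(1/(-60 + 36), -52)*I = -100*(-62809/582) = 3140450/291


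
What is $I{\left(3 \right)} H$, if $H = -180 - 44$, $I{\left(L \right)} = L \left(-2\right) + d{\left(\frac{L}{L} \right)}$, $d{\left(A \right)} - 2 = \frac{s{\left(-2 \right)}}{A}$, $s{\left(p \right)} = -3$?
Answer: $1568$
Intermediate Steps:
$d{\left(A \right)} = 2 - \frac{3}{A}$
$I{\left(L \right)} = -1 - 2 L$ ($I{\left(L \right)} = L \left(-2\right) + \left(2 - \frac{3}{L \frac{1}{L}}\right) = - 2 L + \left(2 - \frac{3}{1}\right) = - 2 L + \left(2 - 3\right) = - 2 L - 1 = -1 - 2 L$)
$H = -224$ ($H = -180 - 44 = -224$)
$I{\left(3 \right)} H = \left(-1 - 6\right) \left(-224\right) = \left(-7\right) \left(-224\right) = 1568$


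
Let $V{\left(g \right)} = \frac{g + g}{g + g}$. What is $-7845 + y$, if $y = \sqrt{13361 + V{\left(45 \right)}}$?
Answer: $-7845 + \sqrt{13362} \approx -7729.4$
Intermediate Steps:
$V{\left(g \right)} = 1$ ($V{\left(g \right)} = \frac{2 g}{2 g} = 2 g \frac{1}{2 g} = 1$)
$y = \sqrt{13362}$ ($y = \sqrt{13361 + 1} = \sqrt{13362} \approx 115.59$)
$-7845 + y = -7845 + \sqrt{13362}$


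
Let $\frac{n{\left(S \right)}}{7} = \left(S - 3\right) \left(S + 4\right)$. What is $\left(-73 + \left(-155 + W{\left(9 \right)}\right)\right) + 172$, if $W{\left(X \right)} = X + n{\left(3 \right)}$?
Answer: $-47$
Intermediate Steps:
$n{\left(S \right)} = 7 \left(-3 + S\right) \left(4 + S\right)$ ($n{\left(S \right)} = 7 \left(S - 3\right) \left(S + 4\right) = 7 \left(-3 + S\right) \left(4 + S\right)$)
$W{\left(X \right)} = X$ ($W{\left(X \right)} = X + \left(-84 + 7 \cdot 3 + 7 \cdot 3^{2}\right) = X + \left(-84 + 21 + 7 \cdot 9\right) = X + \left(-84 + 21 + 63\right) = X + 0 = X$)
$\left(-73 + \left(-155 + W{\left(9 \right)}\right)\right) + 172 = \left(-73 + \left(-155 + 9\right)\right) + 172 = \left(-73 - 146\right) + 172 = -219 + 172 = -47$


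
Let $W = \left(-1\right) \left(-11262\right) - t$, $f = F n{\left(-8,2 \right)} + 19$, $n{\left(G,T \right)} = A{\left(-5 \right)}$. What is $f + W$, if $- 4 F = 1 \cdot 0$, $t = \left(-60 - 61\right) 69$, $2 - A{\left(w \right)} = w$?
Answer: $19630$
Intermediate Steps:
$A{\left(w \right)} = 2 - w$
$n{\left(G,T \right)} = 7$ ($n{\left(G,T \right)} = 2 - -5 = 2 + 5 = 7$)
$t = -8349$ ($t = \left(-121\right) 69 = -8349$)
$F = 0$ ($F = - \frac{1 \cdot 0}{4} = \left(- \frac{1}{4}\right) 0 = 0$)
$f = 19$ ($f = 0 \cdot 7 + 19 = 0 + 19 = 19$)
$W = 19611$ ($W = \left(-1\right) \left(-11262\right) - -8349 = 11262 + 8349 = 19611$)
$f + W = 19 + 19611 = 19630$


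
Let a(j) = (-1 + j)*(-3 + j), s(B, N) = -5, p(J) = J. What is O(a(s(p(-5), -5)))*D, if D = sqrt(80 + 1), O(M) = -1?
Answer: -9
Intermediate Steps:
D = 9 (D = sqrt(81) = 9)
O(a(s(p(-5), -5)))*D = -1*9 = -9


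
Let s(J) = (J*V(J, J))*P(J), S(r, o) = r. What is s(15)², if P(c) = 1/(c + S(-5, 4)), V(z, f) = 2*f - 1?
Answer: 7569/4 ≈ 1892.3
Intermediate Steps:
V(z, f) = -1 + 2*f
P(c) = 1/(-5 + c) (P(c) = 1/(c - 5) = 1/(-5 + c))
s(J) = J*(-1 + 2*J)/(-5 + J) (s(J) = (J*(-1 + 2*J))/(-5 + J) = J*(-1 + 2*J)/(-5 + J))
s(15)² = (15*(-1 + 2*15)/(-5 + 15))² = (15*(-1 + 30)/10)² = (15*(⅒)*29)² = (87/2)² = 7569/4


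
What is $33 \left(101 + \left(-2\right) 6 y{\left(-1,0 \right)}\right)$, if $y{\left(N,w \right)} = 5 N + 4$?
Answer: $3729$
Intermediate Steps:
$y{\left(N,w \right)} = 4 + 5 N$
$33 \left(101 + \left(-2\right) 6 y{\left(-1,0 \right)}\right) = 33 \left(101 + \left(-2\right) 6 \left(4 + 5 \left(-1\right)\right)\right) = 33 \left(101 - 12 \left(4 - 5\right)\right) = 33 \left(101 - -12\right) = 33 \left(101 + 12\right) = 33 \cdot 113 = 3729$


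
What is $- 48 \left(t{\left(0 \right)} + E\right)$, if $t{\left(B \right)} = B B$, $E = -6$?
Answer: $288$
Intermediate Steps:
$t{\left(B \right)} = B^{2}$
$- 48 \left(t{\left(0 \right)} + E\right) = - 48 \left(0^{2} - 6\right) = - 48 \left(0 - 6\right) = \left(-48\right) \left(-6\right) = 288$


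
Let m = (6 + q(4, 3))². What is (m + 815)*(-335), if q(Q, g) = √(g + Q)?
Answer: -287430 - 4020*√7 ≈ -2.9807e+5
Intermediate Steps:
q(Q, g) = √(Q + g)
m = (6 + √7)² (m = (6 + √(4 + 3))² = (6 + √7)² ≈ 74.749)
(m + 815)*(-335) = ((6 + √7)² + 815)*(-335) = (815 + (6 + √7)²)*(-335) = -273025 - 335*(6 + √7)²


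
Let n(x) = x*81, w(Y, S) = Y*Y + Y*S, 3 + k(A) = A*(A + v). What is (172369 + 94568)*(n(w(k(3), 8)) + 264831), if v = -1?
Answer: 71406715248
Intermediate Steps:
k(A) = -3 + A*(-1 + A) (k(A) = -3 + A*(A - 1) = -3 + A*(-1 + A))
w(Y, S) = Y**2 + S*Y
n(x) = 81*x
(172369 + 94568)*(n(w(k(3), 8)) + 264831) = (172369 + 94568)*(81*((-3 + 3**2 - 1*3)*(8 + (-3 + 3**2 - 1*3))) + 264831) = 266937*(81*((-3 + 9 - 3)*(8 + (-3 + 9 - 3))) + 264831) = 266937*(81*(3*(8 + 3)) + 264831) = 266937*(81*(3*11) + 264831) = 266937*(81*33 + 264831) = 266937*(2673 + 264831) = 266937*267504 = 71406715248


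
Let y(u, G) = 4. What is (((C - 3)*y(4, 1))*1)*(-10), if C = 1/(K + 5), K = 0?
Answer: 112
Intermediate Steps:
C = ⅕ (C = 1/(0 + 5) = 1/5 = ⅕ ≈ 0.20000)
(((C - 3)*y(4, 1))*1)*(-10) = (((⅕ - 3)*4)*1)*(-10) = (-14/5*4*1)*(-10) = -56/5*1*(-10) = -56/5*(-10) = 112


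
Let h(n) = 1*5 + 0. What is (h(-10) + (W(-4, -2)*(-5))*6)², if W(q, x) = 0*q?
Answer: 25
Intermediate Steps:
W(q, x) = 0
h(n) = 5 (h(n) = 5 + 0 = 5)
(h(-10) + (W(-4, -2)*(-5))*6)² = (5 + (0*(-5))*6)² = (5 + 0*6)² = (5 + 0)² = 5² = 25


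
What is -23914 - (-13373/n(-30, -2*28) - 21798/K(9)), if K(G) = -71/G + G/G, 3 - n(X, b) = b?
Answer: -49111512/1829 ≈ -26852.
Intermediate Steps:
n(X, b) = 3 - b
K(G) = 1 - 71/G (K(G) = -71/G + 1 = 1 - 71/G)
-23914 - (-13373/n(-30, -2*28) - 21798/K(9)) = -23914 - (-13373/(3 - (-2)*28) - 21798*9/(-71 + 9)) = -23914 - (-13373/(3 - 1*(-56)) - 21798/((⅑)*(-62))) = -23914 - (-13373/(3 + 56) - 21798/(-62/9)) = -23914 - (-13373/59 - 21798*(-9/62)) = -23914 - (-13373*1/59 + 98091/31) = -23914 - (-13373/59 + 98091/31) = -23914 - 1*5372806/1829 = -23914 - 5372806/1829 = -49111512/1829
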